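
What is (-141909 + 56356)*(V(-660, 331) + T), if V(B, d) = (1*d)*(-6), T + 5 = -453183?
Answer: 38941501222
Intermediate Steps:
T = -453188 (T = -5 - 453183 = -453188)
V(B, d) = -6*d (V(B, d) = d*(-6) = -6*d)
(-141909 + 56356)*(V(-660, 331) + T) = (-141909 + 56356)*(-6*331 - 453188) = -85553*(-1986 - 453188) = -85553*(-455174) = 38941501222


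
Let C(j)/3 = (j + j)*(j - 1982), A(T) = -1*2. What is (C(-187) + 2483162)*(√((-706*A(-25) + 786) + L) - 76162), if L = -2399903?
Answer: -374471798360 + 4916780*I*√2397705 ≈ -3.7447e+11 + 7.6134e+9*I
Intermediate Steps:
A(T) = -2
C(j) = 6*j*(-1982 + j) (C(j) = 3*((j + j)*(j - 1982)) = 3*((2*j)*(-1982 + j)) = 3*(2*j*(-1982 + j)) = 6*j*(-1982 + j))
(C(-187) + 2483162)*(√((-706*A(-25) + 786) + L) - 76162) = (6*(-187)*(-1982 - 187) + 2483162)*(√((-706*(-2) + 786) - 2399903) - 76162) = (6*(-187)*(-2169) + 2483162)*(√((1412 + 786) - 2399903) - 76162) = (2433618 + 2483162)*(√(2198 - 2399903) - 76162) = 4916780*(√(-2397705) - 76162) = 4916780*(I*√2397705 - 76162) = 4916780*(-76162 + I*√2397705) = -374471798360 + 4916780*I*√2397705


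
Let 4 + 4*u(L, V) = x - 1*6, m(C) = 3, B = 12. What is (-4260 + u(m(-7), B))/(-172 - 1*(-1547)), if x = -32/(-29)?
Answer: -247209/79750 ≈ -3.0998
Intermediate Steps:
x = 32/29 (x = -32*(-1/29) = 32/29 ≈ 1.1034)
u(L, V) = -129/58 (u(L, V) = -1 + (32/29 - 1*6)/4 = -1 + (32/29 - 6)/4 = -1 + (¼)*(-142/29) = -1 - 71/58 = -129/58)
(-4260 + u(m(-7), B))/(-172 - 1*(-1547)) = (-4260 - 129/58)/(-172 - 1*(-1547)) = -247209/(58*(-172 + 1547)) = -247209/58/1375 = -247209/58*1/1375 = -247209/79750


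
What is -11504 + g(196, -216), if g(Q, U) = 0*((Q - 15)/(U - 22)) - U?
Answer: -11288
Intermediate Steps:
g(Q, U) = -U (g(Q, U) = 0*((-15 + Q)/(-22 + U)) - U = 0 - U = -U)
-11504 + g(196, -216) = -11504 - 1*(-216) = -11504 + 216 = -11288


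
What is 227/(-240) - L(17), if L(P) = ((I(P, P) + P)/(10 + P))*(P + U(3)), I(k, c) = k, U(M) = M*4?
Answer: -80923/2160 ≈ -37.464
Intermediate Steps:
U(M) = 4*M
L(P) = 2*P*(12 + P)/(10 + P) (L(P) = ((P + P)/(10 + P))*(P + 4*3) = ((2*P)/(10 + P))*(P + 12) = (2*P/(10 + P))*(12 + P) = 2*P*(12 + P)/(10 + P))
227/(-240) - L(17) = 227/(-240) - 2*17*(12 + 17)/(10 + 17) = 227*(-1/240) - 2*17*29/27 = -227/240 - 2*17*29/27 = -227/240 - 1*986/27 = -227/240 - 986/27 = -80923/2160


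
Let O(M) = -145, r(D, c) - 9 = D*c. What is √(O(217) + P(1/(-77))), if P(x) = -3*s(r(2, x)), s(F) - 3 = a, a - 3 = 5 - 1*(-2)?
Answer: 2*I*√46 ≈ 13.565*I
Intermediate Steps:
r(D, c) = 9 + D*c
a = 10 (a = 3 + (5 - 1*(-2)) = 3 + (5 + 2) = 3 + 7 = 10)
s(F) = 13 (s(F) = 3 + 10 = 13)
P(x) = -39 (P(x) = -3*13 = -39)
√(O(217) + P(1/(-77))) = √(-145 - 39) = √(-184) = 2*I*√46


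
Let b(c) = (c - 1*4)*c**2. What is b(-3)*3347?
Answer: -210861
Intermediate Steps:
b(c) = c**2*(-4 + c) (b(c) = (c - 4)*c**2 = (-4 + c)*c**2 = c**2*(-4 + c))
b(-3)*3347 = ((-3)**2*(-4 - 3))*3347 = (9*(-7))*3347 = -63*3347 = -210861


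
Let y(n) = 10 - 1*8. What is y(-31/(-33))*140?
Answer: 280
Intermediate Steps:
y(n) = 2 (y(n) = 10 - 8 = 2)
y(-31/(-33))*140 = 2*140 = 280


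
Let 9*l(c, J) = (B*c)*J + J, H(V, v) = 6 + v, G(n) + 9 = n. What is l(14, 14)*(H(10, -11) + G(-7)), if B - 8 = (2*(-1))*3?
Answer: -2842/3 ≈ -947.33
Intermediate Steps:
G(n) = -9 + n
B = 2 (B = 8 + (2*(-1))*3 = 8 - 2*3 = 8 - 6 = 2)
l(c, J) = J/9 + 2*J*c/9 (l(c, J) = ((2*c)*J + J)/9 = (2*J*c + J)/9 = (J + 2*J*c)/9 = J/9 + 2*J*c/9)
l(14, 14)*(H(10, -11) + G(-7)) = ((⅑)*14*(1 + 2*14))*((6 - 11) + (-9 - 7)) = ((⅑)*14*(1 + 28))*(-5 - 16) = ((⅑)*14*29)*(-21) = (406/9)*(-21) = -2842/3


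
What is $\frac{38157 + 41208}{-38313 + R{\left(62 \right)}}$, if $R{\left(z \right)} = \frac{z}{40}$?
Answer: $- \frac{1587300}{766229} \approx -2.0716$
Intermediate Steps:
$R{\left(z \right)} = \frac{z}{40}$ ($R{\left(z \right)} = z \frac{1}{40} = \frac{z}{40}$)
$\frac{38157 + 41208}{-38313 + R{\left(62 \right)}} = \frac{38157 + 41208}{-38313 + \frac{1}{40} \cdot 62} = \frac{79365}{-38313 + \frac{31}{20}} = \frac{79365}{- \frac{766229}{20}} = 79365 \left(- \frac{20}{766229}\right) = - \frac{1587300}{766229}$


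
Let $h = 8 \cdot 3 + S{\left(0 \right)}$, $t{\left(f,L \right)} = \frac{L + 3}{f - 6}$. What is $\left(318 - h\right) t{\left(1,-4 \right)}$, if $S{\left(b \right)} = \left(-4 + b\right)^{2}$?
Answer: $\frac{278}{5} \approx 55.6$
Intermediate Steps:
$t{\left(f,L \right)} = \frac{3 + L}{-6 + f}$
$h = 40$ ($h = 8 \cdot 3 + \left(-4 + 0\right)^{2} = 24 + \left(-4\right)^{2} = 24 + 16 = 40$)
$\left(318 - h\right) t{\left(1,-4 \right)} = \left(318 - 40\right) \frac{3 - 4}{-6 + 1} = \left(318 - 40\right) \frac{1}{-5} \left(-1\right) = 278 \left(\left(- \frac{1}{5}\right) \left(-1\right)\right) = 278 \cdot \frac{1}{5} = \frac{278}{5}$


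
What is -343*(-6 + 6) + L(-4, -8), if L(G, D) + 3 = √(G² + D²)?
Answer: -3 + 4*√5 ≈ 5.9443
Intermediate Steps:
L(G, D) = -3 + √(D² + G²) (L(G, D) = -3 + √(G² + D²) = -3 + √(D² + G²))
-343*(-6 + 6) + L(-4, -8) = -343*(-6 + 6) + (-3 + √((-8)² + (-4)²)) = -343*0 + (-3 + √(64 + 16)) = -49*0 + (-3 + √80) = 0 + (-3 + 4*√5) = -3 + 4*√5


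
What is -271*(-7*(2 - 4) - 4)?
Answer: -2710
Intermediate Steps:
-271*(-7*(2 - 4) - 4) = -271*(-7*(-2) - 4) = -271*(14 - 4) = -271*10 = -2710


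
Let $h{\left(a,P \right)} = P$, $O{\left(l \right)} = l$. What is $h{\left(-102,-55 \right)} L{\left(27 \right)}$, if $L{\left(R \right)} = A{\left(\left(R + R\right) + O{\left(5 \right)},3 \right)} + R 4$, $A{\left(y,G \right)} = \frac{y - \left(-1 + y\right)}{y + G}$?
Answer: $- \frac{368335}{62} \approx -5940.9$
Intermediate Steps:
$A{\left(y,G \right)} = \frac{1}{G + y}$ ($A{\left(y,G \right)} = 1 \frac{1}{G + y} = \frac{1}{G + y}$)
$L{\left(R \right)} = \frac{1}{8 + 2 R} + 4 R$ ($L{\left(R \right)} = \frac{1}{3 + \left(\left(R + R\right) + 5\right)} + R 4 = \frac{1}{3 + \left(2 R + 5\right)} + 4 R = \frac{1}{3 + \left(5 + 2 R\right)} + 4 R = \frac{1}{8 + 2 R} + 4 R$)
$h{\left(-102,-55 \right)} L{\left(27 \right)} = - 55 \frac{1 + 8 \cdot 27 \left(4 + 27\right)}{2 \left(4 + 27\right)} = - 55 \frac{1 + 8 \cdot 27 \cdot 31}{2 \cdot 31} = - 55 \cdot \frac{1}{2} \cdot \frac{1}{31} \left(1 + 6696\right) = - 55 \cdot \frac{1}{2} \cdot \frac{1}{31} \cdot 6697 = \left(-55\right) \frac{6697}{62} = - \frac{368335}{62}$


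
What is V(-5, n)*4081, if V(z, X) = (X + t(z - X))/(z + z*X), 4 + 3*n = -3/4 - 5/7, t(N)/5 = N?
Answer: -2024176/115 ≈ -17602.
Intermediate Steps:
t(N) = 5*N
n = -51/28 (n = -4/3 + (-3/4 - 5/7)/3 = -4/3 + (-3*¼ - 5*⅐)/3 = -4/3 + (-¾ - 5/7)/3 = -4/3 + (⅓)*(-41/28) = -4/3 - 41/84 = -51/28 ≈ -1.8214)
V(z, X) = (-4*X + 5*z)/(z + X*z) (V(z, X) = (X + 5*(z - X))/(z + z*X) = (X + (-5*X + 5*z))/(z + X*z) = (-4*X + 5*z)/(z + X*z))
V(-5, n)*4081 = ((-4*(-51/28) + 5*(-5))/((-5)*(1 - 51/28)))*4081 = -(51/7 - 25)/(5*(-23/28))*4081 = -⅕*(-28/23)*(-124/7)*4081 = -496/115*4081 = -2024176/115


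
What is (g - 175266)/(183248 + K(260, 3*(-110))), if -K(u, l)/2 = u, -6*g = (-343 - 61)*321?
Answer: -38413/45682 ≈ -0.84088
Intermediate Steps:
g = 21614 (g = -(-343 - 61)*321/6 = -(-202)*321/3 = -1/6*(-129684) = 21614)
K(u, l) = -2*u
(g - 175266)/(183248 + K(260, 3*(-110))) = (21614 - 175266)/(183248 - 2*260) = -153652/(183248 - 520) = -153652/182728 = -153652*1/182728 = -38413/45682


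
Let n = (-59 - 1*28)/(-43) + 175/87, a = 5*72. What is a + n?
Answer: 1361854/3741 ≈ 364.03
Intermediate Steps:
a = 360
n = 15094/3741 (n = (-59 - 28)*(-1/43) + 175*(1/87) = -87*(-1/43) + 175/87 = 87/43 + 175/87 = 15094/3741 ≈ 4.0348)
a + n = 360 + 15094/3741 = 1361854/3741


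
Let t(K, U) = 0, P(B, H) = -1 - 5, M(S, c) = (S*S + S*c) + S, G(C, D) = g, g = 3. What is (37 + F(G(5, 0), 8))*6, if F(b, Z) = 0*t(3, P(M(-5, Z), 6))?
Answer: 222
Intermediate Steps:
G(C, D) = 3
M(S, c) = S + S² + S*c (M(S, c) = (S² + S*c) + S = S + S² + S*c)
P(B, H) = -6
F(b, Z) = 0 (F(b, Z) = 0*0 = 0)
(37 + F(G(5, 0), 8))*6 = (37 + 0)*6 = 37*6 = 222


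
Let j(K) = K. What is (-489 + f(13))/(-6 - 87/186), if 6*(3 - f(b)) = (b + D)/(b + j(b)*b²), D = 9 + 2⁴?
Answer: 99888169/1329315 ≈ 75.143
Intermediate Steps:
D = 25 (D = 9 + 16 = 25)
f(b) = 3 - (25 + b)/(6*(b + b³)) (f(b) = 3 - (b + 25)/(6*(b + b*b²)) = 3 - (25 + b)/(6*(b + b³)))
(-489 + f(13))/(-6 - 87/186) = (-489 + (⅙)*(-25 + 17*13 + 18*13³)/(13*(1 + 13²)))/(-6 - 87/186) = (-489 + (⅙)*(1/13)*(-25 + 221 + 18*2197)/(1 + 169))/(-6 - 87*1/186) = (-489 + (⅙)*(1/13)*(-25 + 221 + 39546)/170)/(-6 - 29/62) = (-489 + (⅙)*(1/13)*(1/170)*39742)/(-401/62) = (-489 + 19871/6630)*(-62/401) = -3222199/6630*(-62/401) = 99888169/1329315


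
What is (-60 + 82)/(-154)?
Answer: -⅐ ≈ -0.14286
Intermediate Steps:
(-60 + 82)/(-154) = -1/154*22 = -⅐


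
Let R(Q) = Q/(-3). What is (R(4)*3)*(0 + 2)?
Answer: -8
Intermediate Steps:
R(Q) = -Q/3 (R(Q) = Q*(-⅓) = -Q/3)
(R(4)*3)*(0 + 2) = (-⅓*4*3)*(0 + 2) = -4/3*3*2 = -4*2 = -8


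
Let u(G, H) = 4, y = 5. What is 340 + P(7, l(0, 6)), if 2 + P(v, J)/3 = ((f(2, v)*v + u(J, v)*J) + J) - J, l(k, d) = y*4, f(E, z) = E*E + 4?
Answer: 742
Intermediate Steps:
f(E, z) = 4 + E² (f(E, z) = E² + 4 = 4 + E²)
l(k, d) = 20 (l(k, d) = 5*4 = 20)
P(v, J) = -6 + 12*J + 24*v (P(v, J) = -6 + 3*((((4 + 2²)*v + 4*J) + J) - J) = -6 + 3*((((4 + 4)*v + 4*J) + J) - J) = -6 + 3*(((8*v + 4*J) + J) - J) = -6 + 3*(((4*J + 8*v) + J) - J) = -6 + 3*((5*J + 8*v) - J) = -6 + 3*(4*J + 8*v) = -6 + (12*J + 24*v) = -6 + 12*J + 24*v)
340 + P(7, l(0, 6)) = 340 + (-6 + 12*20 + 24*7) = 340 + (-6 + 240 + 168) = 340 + 402 = 742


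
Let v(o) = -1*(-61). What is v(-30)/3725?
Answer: 61/3725 ≈ 0.016376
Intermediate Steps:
v(o) = 61
v(-30)/3725 = 61/3725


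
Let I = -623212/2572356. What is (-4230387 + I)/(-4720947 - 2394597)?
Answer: 1360257750623/2287964037708 ≈ 0.59453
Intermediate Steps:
I = -155803/643089 (I = -623212*1/2572356 = -155803/643089 ≈ -0.24227)
(-4230387 + I)/(-4720947 - 2394597) = (-4230387 - 155803/643089)/(-4720947 - 2394597) = -2720515501246/643089/(-7115544) = -2720515501246/643089*(-1/7115544) = 1360257750623/2287964037708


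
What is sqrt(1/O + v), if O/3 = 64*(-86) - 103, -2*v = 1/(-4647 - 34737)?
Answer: I*sqrt(7036786869)/12268116 ≈ 0.0068377*I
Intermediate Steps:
v = 1/78768 (v = -1/(2*(-4647 - 34737)) = -1/2/(-39384) = -1/2*(-1/39384) = 1/78768 ≈ 1.2696e-5)
O = -16821 (O = 3*(64*(-86) - 103) = 3*(-5504 - 103) = 3*(-5607) = -16821)
sqrt(1/O + v) = sqrt(1/(-16821) + 1/78768) = sqrt(-1/16821 + 1/78768) = sqrt(-6883/147217392) = I*sqrt(7036786869)/12268116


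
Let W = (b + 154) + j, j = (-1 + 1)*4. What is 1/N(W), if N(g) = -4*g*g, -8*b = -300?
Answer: -1/146689 ≈ -6.8171e-6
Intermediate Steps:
b = 75/2 (b = -⅛*(-300) = 75/2 ≈ 37.500)
j = 0 (j = 0*4 = 0)
W = 383/2 (W = (75/2 + 154) + 0 = 383/2 + 0 = 383/2 ≈ 191.50)
N(g) = -4*g²
1/N(W) = 1/(-4*(383/2)²) = 1/(-4*146689/4) = 1/(-146689) = -1/146689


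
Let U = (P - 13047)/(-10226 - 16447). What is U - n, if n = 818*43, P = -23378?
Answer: -938159677/26673 ≈ -35173.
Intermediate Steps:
n = 35174
U = 36425/26673 (U = (-23378 - 13047)/(-10226 - 16447) = -36425/(-26673) = -36425*(-1/26673) = 36425/26673 ≈ 1.3656)
U - n = 36425/26673 - 1*35174 = 36425/26673 - 35174 = -938159677/26673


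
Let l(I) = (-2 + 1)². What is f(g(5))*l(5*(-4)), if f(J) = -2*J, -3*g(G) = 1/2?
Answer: ⅓ ≈ 0.33333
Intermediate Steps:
g(G) = -⅙ (g(G) = -⅓/2 = -⅓*½ = -⅙)
l(I) = 1 (l(I) = (-1)² = 1)
f(g(5))*l(5*(-4)) = -2*(-⅙)*1 = (⅓)*1 = ⅓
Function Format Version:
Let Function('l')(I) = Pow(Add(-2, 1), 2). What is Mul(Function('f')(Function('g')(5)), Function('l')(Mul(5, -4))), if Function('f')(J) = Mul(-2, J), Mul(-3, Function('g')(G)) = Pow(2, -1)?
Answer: Rational(1, 3) ≈ 0.33333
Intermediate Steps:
Function('g')(G) = Rational(-1, 6) (Function('g')(G) = Mul(Rational(-1, 3), Pow(2, -1)) = Mul(Rational(-1, 3), Rational(1, 2)) = Rational(-1, 6))
Function('l')(I) = 1 (Function('l')(I) = Pow(-1, 2) = 1)
Mul(Function('f')(Function('g')(5)), Function('l')(Mul(5, -4))) = Mul(Mul(-2, Rational(-1, 6)), 1) = Mul(Rational(1, 3), 1) = Rational(1, 3)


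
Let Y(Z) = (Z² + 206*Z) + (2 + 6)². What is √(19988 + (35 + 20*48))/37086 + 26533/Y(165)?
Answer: 26533/61279 + √20983/37086 ≈ 0.43689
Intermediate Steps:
Y(Z) = 64 + Z² + 206*Z (Y(Z) = (Z² + 206*Z) + 8² = (Z² + 206*Z) + 64 = 64 + Z² + 206*Z)
√(19988 + (35 + 20*48))/37086 + 26533/Y(165) = √(19988 + (35 + 20*48))/37086 + 26533/(64 + 165² + 206*165) = √(19988 + (35 + 960))*(1/37086) + 26533/(64 + 27225 + 33990) = √(19988 + 995)*(1/37086) + 26533/61279 = √20983*(1/37086) + 26533*(1/61279) = √20983/37086 + 26533/61279 = 26533/61279 + √20983/37086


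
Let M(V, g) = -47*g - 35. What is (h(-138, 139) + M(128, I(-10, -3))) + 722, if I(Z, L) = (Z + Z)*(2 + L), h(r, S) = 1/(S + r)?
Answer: -252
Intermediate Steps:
I(Z, L) = 2*Z*(2 + L) (I(Z, L) = (2*Z)*(2 + L) = 2*Z*(2 + L))
M(V, g) = -35 - 47*g
(h(-138, 139) + M(128, I(-10, -3))) + 722 = (1/(139 - 138) + (-35 - 94*(-10)*(2 - 3))) + 722 = (1/1 + (-35 - 94*(-10)*(-1))) + 722 = (1 + (-35 - 47*20)) + 722 = (1 + (-35 - 940)) + 722 = (1 - 975) + 722 = -974 + 722 = -252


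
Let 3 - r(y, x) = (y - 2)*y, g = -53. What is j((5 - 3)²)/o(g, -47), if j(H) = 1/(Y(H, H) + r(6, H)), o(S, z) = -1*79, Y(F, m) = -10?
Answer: 1/2449 ≈ 0.00040833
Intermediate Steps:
r(y, x) = 3 - y*(-2 + y) (r(y, x) = 3 - (y - 2)*y = 3 - (-2 + y)*y = 3 - y*(-2 + y))
o(S, z) = -79
j(H) = -1/31 (j(H) = 1/(-10 + (3 - 1*6² + 2*6)) = 1/(-10 + (3 - 1*36 + 12)) = 1/(-10 + (3 - 36 + 12)) = 1/(-10 - 21) = 1/(-31) = -1/31)
j((5 - 3)²)/o(g, -47) = -1/31/(-79) = -1/31*(-1/79) = 1/2449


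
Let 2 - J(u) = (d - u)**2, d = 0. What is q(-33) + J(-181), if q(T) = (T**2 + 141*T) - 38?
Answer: -36361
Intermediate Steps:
q(T) = -38 + T**2 + 141*T
J(u) = 2 - u**2 (J(u) = 2 - (0 - u)**2 = 2 - (-u)**2 = 2 - u**2)
q(-33) + J(-181) = (-38 + (-33)**2 + 141*(-33)) + (2 - 1*(-181)**2) = (-38 + 1089 - 4653) + (2 - 1*32761) = -3602 + (2 - 32761) = -3602 - 32759 = -36361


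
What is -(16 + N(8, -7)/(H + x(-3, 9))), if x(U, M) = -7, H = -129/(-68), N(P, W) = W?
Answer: -6028/347 ≈ -17.372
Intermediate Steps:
H = 129/68 (H = -129*(-1/68) = 129/68 ≈ 1.8971)
-(16 + N(8, -7)/(H + x(-3, 9))) = -(16 - 7/(129/68 - 7)) = -(16 - 7/(-347/68)) = -(16 - 7*(-68/347)) = -(16 + 476/347) = -1*6028/347 = -6028/347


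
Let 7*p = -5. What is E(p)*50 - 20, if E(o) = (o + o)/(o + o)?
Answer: 30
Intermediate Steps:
p = -5/7 (p = (1/7)*(-5) = -5/7 ≈ -0.71429)
E(o) = 1 (E(o) = (2*o)/((2*o)) = (2*o)*(1/(2*o)) = 1)
E(p)*50 - 20 = 1*50 - 20 = 50 - 20 = 30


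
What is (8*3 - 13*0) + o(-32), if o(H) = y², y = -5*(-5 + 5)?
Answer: 24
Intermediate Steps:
y = 0 (y = -5*0 = 0)
o(H) = 0 (o(H) = 0² = 0)
(8*3 - 13*0) + o(-32) = (8*3 - 13*0) + 0 = (24 + 0) + 0 = 24 + 0 = 24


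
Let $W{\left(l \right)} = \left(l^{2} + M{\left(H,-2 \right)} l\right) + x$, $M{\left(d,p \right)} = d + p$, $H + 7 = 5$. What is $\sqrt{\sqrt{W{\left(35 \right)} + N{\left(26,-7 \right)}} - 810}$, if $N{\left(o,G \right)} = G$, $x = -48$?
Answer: $\sqrt{-810 + \sqrt{1030}} \approx 27.891 i$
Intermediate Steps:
$H = -2$ ($H = -7 + 5 = -2$)
$W{\left(l \right)} = -48 + l^{2} - 4 l$ ($W{\left(l \right)} = \left(l^{2} + \left(-2 - 2\right) l\right) - 48 = \left(l^{2} - 4 l\right) - 48 = -48 + l^{2} - 4 l$)
$\sqrt{\sqrt{W{\left(35 \right)} + N{\left(26,-7 \right)}} - 810} = \sqrt{\sqrt{\left(-48 + 35^{2} - 140\right) - 7} - 810} = \sqrt{\sqrt{\left(-48 + 1225 - 140\right) - 7} - 810} = \sqrt{\sqrt{1037 - 7} - 810} = \sqrt{\sqrt{1030} - 810} = \sqrt{-810 + \sqrt{1030}}$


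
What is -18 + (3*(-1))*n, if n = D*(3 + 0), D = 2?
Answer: -36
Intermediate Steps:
n = 6 (n = 2*(3 + 0) = 2*3 = 6)
-18 + (3*(-1))*n = -18 + (3*(-1))*6 = -18 - 3*6 = -18 - 18 = -36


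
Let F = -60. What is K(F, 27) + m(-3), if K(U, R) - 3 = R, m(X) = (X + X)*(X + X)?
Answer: 66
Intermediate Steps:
m(X) = 4*X**2 (m(X) = (2*X)*(2*X) = 4*X**2)
K(U, R) = 3 + R
K(F, 27) + m(-3) = (3 + 27) + 4*(-3)**2 = 30 + 4*9 = 30 + 36 = 66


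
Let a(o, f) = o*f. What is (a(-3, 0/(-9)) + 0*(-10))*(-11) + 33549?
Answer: 33549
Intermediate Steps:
a(o, f) = f*o
(a(-3, 0/(-9)) + 0*(-10))*(-11) + 33549 = ((0/(-9))*(-3) + 0*(-10))*(-11) + 33549 = ((0*(-⅑))*(-3) + 0)*(-11) + 33549 = (0*(-3) + 0)*(-11) + 33549 = (0 + 0)*(-11) + 33549 = 0*(-11) + 33549 = 0 + 33549 = 33549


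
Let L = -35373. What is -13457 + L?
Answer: -48830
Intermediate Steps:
-13457 + L = -13457 - 35373 = -48830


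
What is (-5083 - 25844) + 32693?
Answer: 1766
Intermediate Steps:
(-5083 - 25844) + 32693 = -30927 + 32693 = 1766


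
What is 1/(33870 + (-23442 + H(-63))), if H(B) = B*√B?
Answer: 3476/36331077 + 21*I*√7/12110359 ≈ 9.5676e-5 + 4.5879e-6*I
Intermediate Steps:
H(B) = B^(3/2)
1/(33870 + (-23442 + H(-63))) = 1/(33870 + (-23442 + (-63)^(3/2))) = 1/(33870 + (-23442 - 189*I*√7)) = 1/(10428 - 189*I*√7)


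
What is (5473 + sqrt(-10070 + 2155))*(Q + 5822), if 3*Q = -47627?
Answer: -165071153/3 - 30161*I*sqrt(7915)/3 ≈ -5.5024e+7 - 8.9444e+5*I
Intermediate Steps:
Q = -47627/3 (Q = (1/3)*(-47627) = -47627/3 ≈ -15876.)
(5473 + sqrt(-10070 + 2155))*(Q + 5822) = (5473 + sqrt(-10070 + 2155))*(-47627/3 + 5822) = (5473 + sqrt(-7915))*(-30161/3) = (5473 + I*sqrt(7915))*(-30161/3) = -165071153/3 - 30161*I*sqrt(7915)/3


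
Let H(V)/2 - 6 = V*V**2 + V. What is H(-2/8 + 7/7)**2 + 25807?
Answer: 26637049/1024 ≈ 26013.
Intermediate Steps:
H(V) = 12 + 2*V + 2*V**3 (H(V) = 12 + 2*(V*V**2 + V) = 12 + 2*(V**3 + V) = 12 + 2*(V + V**3) = 12 + (2*V + 2*V**3) = 12 + 2*V + 2*V**3)
H(-2/8 + 7/7)**2 + 25807 = (12 + 2*(-2/8 + 7/7) + 2*(-2/8 + 7/7)**3)**2 + 25807 = (12 + 2*(-2*1/8 + 7*(1/7)) + 2*(-2*1/8 + 7*(1/7))**3)**2 + 25807 = (12 + 2*(-1/4 + 1) + 2*(-1/4 + 1)**3)**2 + 25807 = (12 + 2*(3/4) + 2*(3/4)**3)**2 + 25807 = (12 + 3/2 + 2*(27/64))**2 + 25807 = (12 + 3/2 + 27/32)**2 + 25807 = (459/32)**2 + 25807 = 210681/1024 + 25807 = 26637049/1024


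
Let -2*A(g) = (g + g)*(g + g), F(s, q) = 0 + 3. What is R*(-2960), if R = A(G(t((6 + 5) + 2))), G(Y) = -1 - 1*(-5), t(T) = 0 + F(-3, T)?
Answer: 94720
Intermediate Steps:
F(s, q) = 3
t(T) = 3 (t(T) = 0 + 3 = 3)
G(Y) = 4 (G(Y) = -1 + 5 = 4)
A(g) = -2*g**2 (A(g) = -(g + g)*(g + g)/2 = -2*g*2*g/2 = -2*g**2)
R = -32 (R = -2*4**2 = -2*16 = -32)
R*(-2960) = -32*(-2960) = 94720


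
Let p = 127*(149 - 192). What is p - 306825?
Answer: -312286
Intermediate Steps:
p = -5461 (p = 127*(-43) = -5461)
p - 306825 = -5461 - 306825 = -312286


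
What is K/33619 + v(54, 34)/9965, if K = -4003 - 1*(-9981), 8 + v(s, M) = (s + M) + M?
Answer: 63403336/335013335 ≈ 0.18926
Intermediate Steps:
v(s, M) = -8 + s + 2*M (v(s, M) = -8 + ((s + M) + M) = -8 + ((M + s) + M) = -8 + (s + 2*M) = -8 + s + 2*M)
K = 5978 (K = -4003 + 9981 = 5978)
K/33619 + v(54, 34)/9965 = 5978/33619 + (-8 + 54 + 2*34)/9965 = 5978*(1/33619) + (-8 + 54 + 68)*(1/9965) = 5978/33619 + 114*(1/9965) = 5978/33619 + 114/9965 = 63403336/335013335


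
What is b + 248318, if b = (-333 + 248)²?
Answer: 255543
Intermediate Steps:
b = 7225 (b = (-85)² = 7225)
b + 248318 = 7225 + 248318 = 255543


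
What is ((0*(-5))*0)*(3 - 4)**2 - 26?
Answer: -26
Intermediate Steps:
((0*(-5))*0)*(3 - 4)**2 - 26 = (0*0)*(-1)**2 - 26 = 0*1 - 26 = 0 - 26 = -26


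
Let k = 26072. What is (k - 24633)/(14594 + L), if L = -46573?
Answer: -1439/31979 ≈ -0.044998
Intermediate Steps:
(k - 24633)/(14594 + L) = (26072 - 24633)/(14594 - 46573) = 1439/(-31979) = 1439*(-1/31979) = -1439/31979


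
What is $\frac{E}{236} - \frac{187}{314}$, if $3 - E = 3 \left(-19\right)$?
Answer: $- \frac{6323}{18526} \approx -0.3413$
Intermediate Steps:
$E = 60$ ($E = 3 - 3 \left(-19\right) = 3 - -57 = 3 + 57 = 60$)
$\frac{E}{236} - \frac{187}{314} = \frac{60}{236} - \frac{187}{314} = 60 \cdot \frac{1}{236} - \frac{187}{314} = \frac{15}{59} - \frac{187}{314} = - \frac{6323}{18526}$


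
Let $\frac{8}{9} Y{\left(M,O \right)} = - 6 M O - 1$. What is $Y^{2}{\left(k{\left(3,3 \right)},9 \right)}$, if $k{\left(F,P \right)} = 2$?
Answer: $\frac{962361}{64} \approx 15037.0$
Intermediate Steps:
$Y{\left(M,O \right)} = - \frac{9}{8} - \frac{27 M O}{4}$ ($Y{\left(M,O \right)} = \frac{9 \left(- 6 M O - 1\right)}{8} = \frac{9 \left(-1 - 6 M O\right)}{8} = - \frac{9}{8} - \frac{27 M O}{4}$)
$Y^{2}{\left(k{\left(3,3 \right)},9 \right)} = \left(- \frac{9}{8} - \frac{27}{2} \cdot 9\right)^{2} = \left(- \frac{9}{8} - \frac{243}{2}\right)^{2} = \left(- \frac{981}{8}\right)^{2} = \frac{962361}{64}$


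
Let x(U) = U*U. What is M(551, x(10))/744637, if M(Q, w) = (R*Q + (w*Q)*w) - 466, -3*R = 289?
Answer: 16369363/2233911 ≈ 7.3277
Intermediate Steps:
R = -289/3 (R = -⅓*289 = -289/3 ≈ -96.333)
x(U) = U²
M(Q, w) = -466 - 289*Q/3 + Q*w² (M(Q, w) = (-289*Q/3 + (w*Q)*w) - 466 = (-289*Q/3 + (Q*w)*w) - 466 = (-289*Q/3 + Q*w²) - 466 = -466 - 289*Q/3 + Q*w²)
M(551, x(10))/744637 = (-466 - 289/3*551 + 551*(10²)²)/744637 = (-466 - 159239/3 + 551*100²)*(1/744637) = (-466 - 159239/3 + 551*10000)*(1/744637) = (-466 - 159239/3 + 5510000)*(1/744637) = (16369363/3)*(1/744637) = 16369363/2233911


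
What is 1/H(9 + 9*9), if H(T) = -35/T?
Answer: -18/7 ≈ -2.5714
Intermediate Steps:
1/H(9 + 9*9) = 1/(-35/(9 + 9*9)) = 1/(-35/(9 + 81)) = 1/(-35/90) = 1/(-35*1/90) = 1/(-7/18) = -18/7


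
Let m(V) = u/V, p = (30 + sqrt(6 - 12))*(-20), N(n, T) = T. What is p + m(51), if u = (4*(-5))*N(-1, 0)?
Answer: -600 - 20*I*sqrt(6) ≈ -600.0 - 48.99*I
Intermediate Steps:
p = -600 - 20*I*sqrt(6) (p = (30 + sqrt(-6))*(-20) = (30 + I*sqrt(6))*(-20) = -600 - 20*I*sqrt(6) ≈ -600.0 - 48.99*I)
u = 0 (u = (4*(-5))*0 = -20*0 = 0)
m(V) = 0 (m(V) = 0/V = 0)
p + m(51) = (-600 - 20*I*sqrt(6)) + 0 = -600 - 20*I*sqrt(6)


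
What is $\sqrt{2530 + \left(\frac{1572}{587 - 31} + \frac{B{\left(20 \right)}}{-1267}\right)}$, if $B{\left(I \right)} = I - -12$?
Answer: $\frac{\sqrt{78556854357149}}{176113} \approx 50.327$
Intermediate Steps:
$B{\left(I \right)} = 12 + I$ ($B{\left(I \right)} = I + 12 = 12 + I$)
$\sqrt{2530 + \left(\frac{1572}{587 - 31} + \frac{B{\left(20 \right)}}{-1267}\right)} = \sqrt{2530 + \left(\frac{1572}{587 - 31} + \frac{12 + 20}{-1267}\right)} = \sqrt{2530 + \left(\frac{1572}{587 - 31} + 32 \left(- \frac{1}{1267}\right)\right)} = \sqrt{2530 - \left(\frac{32}{1267} - \frac{1572}{556}\right)} = \sqrt{2530 + \left(1572 \cdot \frac{1}{556} - \frac{32}{1267}\right)} = \sqrt{2530 + \left(\frac{393}{139} - \frac{32}{1267}\right)} = \sqrt{2530 + \frac{493483}{176113}} = \sqrt{\frac{446059373}{176113}} = \frac{\sqrt{78556854357149}}{176113}$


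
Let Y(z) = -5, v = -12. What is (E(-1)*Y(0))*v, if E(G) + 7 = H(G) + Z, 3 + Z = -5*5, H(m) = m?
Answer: -2160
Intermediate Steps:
Z = -28 (Z = -3 - 5*5 = -3 - 25 = -28)
E(G) = -35 + G (E(G) = -7 + (G - 28) = -7 + (-28 + G) = -35 + G)
(E(-1)*Y(0))*v = ((-35 - 1)*(-5))*(-12) = -36*(-5)*(-12) = 180*(-12) = -2160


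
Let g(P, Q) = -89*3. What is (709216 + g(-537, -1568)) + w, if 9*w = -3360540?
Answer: 1006667/3 ≈ 3.3556e+5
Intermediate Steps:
g(P, Q) = -267
w = -1120180/3 (w = (⅑)*(-3360540) = -1120180/3 ≈ -3.7339e+5)
(709216 + g(-537, -1568)) + w = (709216 - 267) - 1120180/3 = 708949 - 1120180/3 = 1006667/3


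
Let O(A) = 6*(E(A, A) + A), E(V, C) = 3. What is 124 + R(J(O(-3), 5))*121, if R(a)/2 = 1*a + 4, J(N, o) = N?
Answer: 1092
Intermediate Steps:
O(A) = 18 + 6*A (O(A) = 6*(3 + A) = 18 + 6*A)
R(a) = 8 + 2*a (R(a) = 2*(1*a + 4) = 2*(a + 4) = 2*(4 + a) = 8 + 2*a)
124 + R(J(O(-3), 5))*121 = 124 + (8 + 2*(18 + 6*(-3)))*121 = 124 + (8 + 2*(18 - 18))*121 = 124 + (8 + 2*0)*121 = 124 + (8 + 0)*121 = 124 + 8*121 = 124 + 968 = 1092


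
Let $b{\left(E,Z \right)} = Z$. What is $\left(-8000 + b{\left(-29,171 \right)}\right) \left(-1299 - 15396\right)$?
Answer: $130705155$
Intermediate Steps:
$\left(-8000 + b{\left(-29,171 \right)}\right) \left(-1299 - 15396\right) = \left(-8000 + 171\right) \left(-1299 - 15396\right) = \left(-7829\right) \left(-16695\right) = 130705155$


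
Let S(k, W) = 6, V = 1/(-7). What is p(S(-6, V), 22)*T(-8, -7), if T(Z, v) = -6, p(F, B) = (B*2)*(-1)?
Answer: 264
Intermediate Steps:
V = -⅐ (V = 1*(-⅐) = -⅐ ≈ -0.14286)
p(F, B) = -2*B (p(F, B) = (2*B)*(-1) = -2*B)
p(S(-6, V), 22)*T(-8, -7) = -2*22*(-6) = -44*(-6) = 264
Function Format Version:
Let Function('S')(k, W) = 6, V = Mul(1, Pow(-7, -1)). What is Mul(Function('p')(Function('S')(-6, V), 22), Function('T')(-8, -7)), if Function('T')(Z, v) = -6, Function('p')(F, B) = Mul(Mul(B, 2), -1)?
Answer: 264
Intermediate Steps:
V = Rational(-1, 7) (V = Mul(1, Rational(-1, 7)) = Rational(-1, 7) ≈ -0.14286)
Function('p')(F, B) = Mul(-2, B) (Function('p')(F, B) = Mul(Mul(2, B), -1) = Mul(-2, B))
Mul(Function('p')(Function('S')(-6, V), 22), Function('T')(-8, -7)) = Mul(Mul(-2, 22), -6) = Mul(-44, -6) = 264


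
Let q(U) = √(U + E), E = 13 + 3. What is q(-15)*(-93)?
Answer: -93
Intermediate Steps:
E = 16
q(U) = √(16 + U) (q(U) = √(U + 16) = √(16 + U))
q(-15)*(-93) = √(16 - 15)*(-93) = √1*(-93) = 1*(-93) = -93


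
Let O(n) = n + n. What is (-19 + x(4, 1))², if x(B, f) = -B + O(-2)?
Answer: 729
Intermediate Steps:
O(n) = 2*n
x(B, f) = -4 - B (x(B, f) = -B + 2*(-2) = -B - 4 = -4 - B)
(-19 + x(4, 1))² = (-19 + (-4 - 1*4))² = (-19 + (-4 - 4))² = (-19 - 8)² = (-27)² = 729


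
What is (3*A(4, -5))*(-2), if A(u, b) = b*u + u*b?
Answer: 240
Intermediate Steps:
A(u, b) = 2*b*u (A(u, b) = b*u + b*u = 2*b*u)
(3*A(4, -5))*(-2) = (3*(2*(-5)*4))*(-2) = (3*(-40))*(-2) = -120*(-2) = 240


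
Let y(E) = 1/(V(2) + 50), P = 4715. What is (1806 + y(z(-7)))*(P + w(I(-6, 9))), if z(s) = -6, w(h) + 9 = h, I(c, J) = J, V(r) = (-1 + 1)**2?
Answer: 85153843/10 ≈ 8.5154e+6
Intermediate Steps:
V(r) = 0 (V(r) = 0**2 = 0)
w(h) = -9 + h
y(E) = 1/50 (y(E) = 1/(0 + 50) = 1/50)
(1806 + y(z(-7)))*(P + w(I(-6, 9))) = (1806 + 1/50)*(4715 + (-9 + 9)) = 90301*(4715 + 0)/50 = (90301/50)*4715 = 85153843/10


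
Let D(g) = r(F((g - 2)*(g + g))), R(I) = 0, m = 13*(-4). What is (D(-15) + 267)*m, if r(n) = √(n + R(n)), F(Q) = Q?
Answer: -13884 - 52*√510 ≈ -15058.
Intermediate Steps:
m = -52
r(n) = √n (r(n) = √(n + 0) = √n)
D(g) = √2*√(g*(-2 + g)) (D(g) = √((g - 2)*(g + g)) = √((-2 + g)*(2*g)) = √(2*g*(-2 + g)) = √2*√(g*(-2 + g)))
(D(-15) + 267)*m = (√2*√(-15*(-2 - 15)) + 267)*(-52) = (√2*√(-15*(-17)) + 267)*(-52) = (√2*√255 + 267)*(-52) = (√510 + 267)*(-52) = (267 + √510)*(-52) = -13884 - 52*√510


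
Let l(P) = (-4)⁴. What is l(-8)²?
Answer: 65536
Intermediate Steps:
l(P) = 256
l(-8)² = 256² = 65536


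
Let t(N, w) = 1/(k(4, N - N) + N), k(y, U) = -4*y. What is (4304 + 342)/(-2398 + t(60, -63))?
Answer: -204424/105511 ≈ -1.9375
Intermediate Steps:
t(N, w) = 1/(-16 + N) (t(N, w) = 1/(-4*4 + N) = 1/(-16 + N))
(4304 + 342)/(-2398 + t(60, -63)) = (4304 + 342)/(-2398 + 1/(-16 + 60)) = 4646/(-2398 + 1/44) = 4646/(-105511/44) = 4646*(-44/105511) = -204424/105511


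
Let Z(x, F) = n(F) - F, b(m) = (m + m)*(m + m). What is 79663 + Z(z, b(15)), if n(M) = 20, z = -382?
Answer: 78783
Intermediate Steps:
b(m) = 4*m² (b(m) = (2*m)*(2*m) = 4*m²)
Z(x, F) = 20 - F
79663 + Z(z, b(15)) = 79663 + (20 - 4*15²) = 79663 + (20 - 4*225) = 79663 + (20 - 1*900) = 79663 + (20 - 900) = 79663 - 880 = 78783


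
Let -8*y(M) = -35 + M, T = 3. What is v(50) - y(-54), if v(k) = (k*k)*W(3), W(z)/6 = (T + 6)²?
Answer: 9719911/8 ≈ 1.2150e+6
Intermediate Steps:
y(M) = 35/8 - M/8 (y(M) = -(-35 + M)/8 = 35/8 - M/8)
W(z) = 486 (W(z) = 6*(3 + 6)² = 6*9² = 6*81 = 486)
v(k) = 486*k² (v(k) = (k*k)*486 = k²*486 = 486*k²)
v(50) - y(-54) = 486*50² - (35/8 - ⅛*(-54)) = 486*2500 - (35/8 + 27/4) = 1215000 - 1*89/8 = 1215000 - 89/8 = 9719911/8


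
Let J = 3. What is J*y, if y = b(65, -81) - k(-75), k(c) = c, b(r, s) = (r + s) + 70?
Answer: 387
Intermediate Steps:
b(r, s) = 70 + r + s
y = 129 (y = (70 + 65 - 81) - 1*(-75) = 54 + 75 = 129)
J*y = 3*129 = 387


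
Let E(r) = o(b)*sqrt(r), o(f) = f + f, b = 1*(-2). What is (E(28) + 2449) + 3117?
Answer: 5566 - 8*sqrt(7) ≈ 5544.8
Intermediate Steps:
b = -2
o(f) = 2*f
E(r) = -4*sqrt(r) (E(r) = (2*(-2))*sqrt(r) = -4*sqrt(r))
(E(28) + 2449) + 3117 = (-8*sqrt(7) + 2449) + 3117 = (2449 - 8*sqrt(7)) + 3117 = 5566 - 8*sqrt(7)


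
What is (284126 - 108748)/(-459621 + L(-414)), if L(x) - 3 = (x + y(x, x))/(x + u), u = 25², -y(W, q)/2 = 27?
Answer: -18502379/48489933 ≈ -0.38157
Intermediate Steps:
y(W, q) = -54 (y(W, q) = -2*27 = -54)
u = 625
L(x) = 3 + (-54 + x)/(625 + x) (L(x) = 3 + (x - 54)/(x + 625) = 3 + (-54 + x)/(625 + x))
(284126 - 108748)/(-459621 + L(-414)) = (284126 - 108748)/(-459621 + (1821 + 4*(-414))/(625 - 414)) = 175378/(-459621 + (1821 - 1656)/211) = 175378/(-459621 + (1/211)*165) = 175378/(-459621 + 165/211) = 175378/(-96979866/211) = 175378*(-211/96979866) = -18502379/48489933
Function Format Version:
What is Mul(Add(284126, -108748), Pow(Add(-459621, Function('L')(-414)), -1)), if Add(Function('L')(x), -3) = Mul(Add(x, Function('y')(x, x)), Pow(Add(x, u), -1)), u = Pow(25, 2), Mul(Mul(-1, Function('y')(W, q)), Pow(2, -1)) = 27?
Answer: Rational(-18502379, 48489933) ≈ -0.38157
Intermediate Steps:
Function('y')(W, q) = -54 (Function('y')(W, q) = Mul(-2, 27) = -54)
u = 625
Function('L')(x) = Add(3, Mul(Pow(Add(625, x), -1), Add(-54, x))) (Function('L')(x) = Add(3, Mul(Add(x, -54), Pow(Add(x, 625), -1))) = Add(3, Mul(Add(-54, x), Pow(Add(625, x), -1))) = Add(3, Mul(Pow(Add(625, x), -1), Add(-54, x))))
Mul(Add(284126, -108748), Pow(Add(-459621, Function('L')(-414)), -1)) = Mul(Add(284126, -108748), Pow(Add(-459621, Mul(Pow(Add(625, -414), -1), Add(1821, Mul(4, -414)))), -1)) = Mul(175378, Pow(Add(-459621, Mul(Pow(211, -1), Add(1821, -1656))), -1)) = Mul(175378, Pow(Add(-459621, Mul(Rational(1, 211), 165)), -1)) = Mul(175378, Pow(Add(-459621, Rational(165, 211)), -1)) = Mul(175378, Pow(Rational(-96979866, 211), -1)) = Mul(175378, Rational(-211, 96979866)) = Rational(-18502379, 48489933)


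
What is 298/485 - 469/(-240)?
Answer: 59797/23280 ≈ 2.5686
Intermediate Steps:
298/485 - 469/(-240) = 298*(1/485) - 469*(-1/240) = 298/485 + 469/240 = 59797/23280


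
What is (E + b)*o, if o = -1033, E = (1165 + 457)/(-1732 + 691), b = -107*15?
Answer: 1727617091/1041 ≈ 1.6596e+6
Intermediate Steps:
b = -1605
E = -1622/1041 (E = 1622/(-1041) = 1622*(-1/1041) = -1622/1041 ≈ -1.5581)
(E + b)*o = (-1622/1041 - 1605)*(-1033) = -1672427/1041*(-1033) = 1727617091/1041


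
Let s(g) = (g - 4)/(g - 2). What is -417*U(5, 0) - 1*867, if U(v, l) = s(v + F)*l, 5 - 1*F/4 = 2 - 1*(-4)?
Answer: -867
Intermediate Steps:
F = -4 (F = 20 - 4*(2 - 1*(-4)) = 20 - 4*(2 + 4) = 20 - 4*6 = 20 - 24 = -4)
s(g) = (-4 + g)/(-2 + g)
U(v, l) = l*(-8 + v)/(-6 + v) (U(v, l) = ((-4 + (v - 4))/(-2 + (v - 4)))*l = ((-4 + (-4 + v))/(-2 + (-4 + v)))*l = ((-8 + v)/(-6 + v))*l = l*(-8 + v)/(-6 + v))
-417*U(5, 0) - 1*867 = -0*(-8 + 5)/(-6 + 5) - 1*867 = -0*(-3)/(-1) - 867 = -0*(-1)*(-3) - 867 = -417*0 - 867 = 0 - 867 = -867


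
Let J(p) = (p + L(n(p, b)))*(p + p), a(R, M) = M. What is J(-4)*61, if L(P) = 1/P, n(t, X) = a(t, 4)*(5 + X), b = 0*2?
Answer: 9638/5 ≈ 1927.6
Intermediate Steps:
b = 0
n(t, X) = 20 + 4*X (n(t, X) = 4*(5 + X) = 20 + 4*X)
J(p) = 2*p*(1/20 + p) (J(p) = (p + 1/(20 + 4*0))*(p + p) = (p + 1/(20 + 0))*(2*p) = (p + 1/20)*(2*p) = (1/20 + p)*(2*p) = 2*p*(1/20 + p))
J(-4)*61 = ((⅒)*(-4)*(1 + 20*(-4)))*61 = ((⅒)*(-4)*(1 - 80))*61 = ((⅒)*(-4)*(-79))*61 = (158/5)*61 = 9638/5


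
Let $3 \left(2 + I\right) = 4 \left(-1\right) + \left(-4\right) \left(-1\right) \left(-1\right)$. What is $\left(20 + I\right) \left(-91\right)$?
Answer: $- \frac{4186}{3} \approx -1395.3$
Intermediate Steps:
$I = - \frac{14}{3}$ ($I = -2 + \frac{4 \left(-1\right) + \left(-4\right) \left(-1\right) \left(-1\right)}{3} = -2 + \frac{-4 + 4 \left(-1\right)}{3} = -2 + \frac{-4 - 4}{3} = -2 + \frac{1}{3} \left(-8\right) = -2 - \frac{8}{3} = - \frac{14}{3} \approx -4.6667$)
$\left(20 + I\right) \left(-91\right) = \left(20 - \frac{14}{3}\right) \left(-91\right) = \frac{46}{3} \left(-91\right) = - \frac{4186}{3}$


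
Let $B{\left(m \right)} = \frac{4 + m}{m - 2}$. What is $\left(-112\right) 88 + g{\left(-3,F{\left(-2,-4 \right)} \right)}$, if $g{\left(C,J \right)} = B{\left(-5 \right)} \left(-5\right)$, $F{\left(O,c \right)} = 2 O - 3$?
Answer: $- \frac{68997}{7} \approx -9856.7$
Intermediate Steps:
$F{\left(O,c \right)} = -3 + 2 O$
$B{\left(m \right)} = \frac{4 + m}{-2 + m}$
$g{\left(C,J \right)} = - \frac{5}{7}$ ($g{\left(C,J \right)} = \frac{4 - 5}{-2 - 5} \left(-5\right) = \frac{1}{-7} \left(-1\right) \left(-5\right) = \left(- \frac{1}{7}\right) \left(-1\right) \left(-5\right) = \frac{1}{7} \left(-5\right) = - \frac{5}{7}$)
$\left(-112\right) 88 + g{\left(-3,F{\left(-2,-4 \right)} \right)} = \left(-112\right) 88 - \frac{5}{7} = -9856 - \frac{5}{7} = - \frac{68997}{7}$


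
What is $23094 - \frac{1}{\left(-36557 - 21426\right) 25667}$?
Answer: $\frac{34369637671135}{1488249661} \approx 23094.0$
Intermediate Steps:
$23094 - \frac{1}{\left(-36557 - 21426\right) 25667} = 23094 - \frac{1}{-57983} \cdot \frac{1}{25667} = 23094 - \left(- \frac{1}{57983}\right) \frac{1}{25667} = 23094 - - \frac{1}{1488249661} = 23094 + \frac{1}{1488249661} = \frac{34369637671135}{1488249661}$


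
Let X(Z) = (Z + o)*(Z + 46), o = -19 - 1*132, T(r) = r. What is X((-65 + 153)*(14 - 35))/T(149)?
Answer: 3602198/149 ≈ 24176.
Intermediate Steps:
o = -151 (o = -19 - 132 = -151)
X(Z) = (-151 + Z)*(46 + Z) (X(Z) = (Z - 151)*(Z + 46) = (-151 + Z)*(46 + Z))
X((-65 + 153)*(14 - 35))/T(149) = (-6946 + ((-65 + 153)*(14 - 35))² - 105*(-65 + 153)*(14 - 35))/149 = (-6946 + (88*(-21))² - 9240*(-21))*(1/149) = (-6946 + (-1848)² - 105*(-1848))*(1/149) = (-6946 + 3415104 + 194040)*(1/149) = 3602198*(1/149) = 3602198/149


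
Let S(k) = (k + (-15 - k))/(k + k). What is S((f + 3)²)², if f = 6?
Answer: 25/2916 ≈ 0.0085734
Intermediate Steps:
S(k) = -15/(2*k) (S(k) = -15*1/(2*k) = -15/(2*k))
S((f + 3)²)² = (-15/(2*(6 + 3)²))² = (-15/(2*(9²)))² = (-15/2/81)² = (-15/2*1/81)² = (-5/54)² = 25/2916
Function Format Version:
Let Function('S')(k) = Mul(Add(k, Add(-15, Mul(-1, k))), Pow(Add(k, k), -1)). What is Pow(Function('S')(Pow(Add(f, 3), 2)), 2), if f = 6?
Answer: Rational(25, 2916) ≈ 0.0085734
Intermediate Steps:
Function('S')(k) = Mul(Rational(-15, 2), Pow(k, -1)) (Function('S')(k) = Mul(-15, Pow(Mul(2, k), -1)) = Mul(-15, Mul(Rational(1, 2), Pow(k, -1))) = Mul(Rational(-15, 2), Pow(k, -1)))
Pow(Function('S')(Pow(Add(f, 3), 2)), 2) = Pow(Mul(Rational(-15, 2), Pow(Pow(Add(6, 3), 2), -1)), 2) = Pow(Mul(Rational(-15, 2), Pow(Pow(9, 2), -1)), 2) = Pow(Mul(Rational(-15, 2), Pow(81, -1)), 2) = Pow(Mul(Rational(-15, 2), Rational(1, 81)), 2) = Pow(Rational(-5, 54), 2) = Rational(25, 2916)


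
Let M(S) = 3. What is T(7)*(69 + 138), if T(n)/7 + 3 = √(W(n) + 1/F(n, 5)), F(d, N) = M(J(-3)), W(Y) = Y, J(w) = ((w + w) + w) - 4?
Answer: -4347 + 483*√66 ≈ -423.09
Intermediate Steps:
J(w) = -4 + 3*w (J(w) = (2*w + w) - 4 = 3*w - 4 = -4 + 3*w)
F(d, N) = 3
T(n) = -21 + 7*√(⅓ + n) (T(n) = -21 + 7*√(n + 1/3) = -21 + 7*√(n + ⅓) = -21 + 7*√(⅓ + n))
T(7)*(69 + 138) = (-21 + 7*√(3 + 9*7)/3)*(69 + 138) = (-21 + 7*√(3 + 63)/3)*207 = (-21 + 7*√66/3)*207 = -4347 + 483*√66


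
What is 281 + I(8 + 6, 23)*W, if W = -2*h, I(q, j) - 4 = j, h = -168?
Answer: 9353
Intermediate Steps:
I(q, j) = 4 + j
W = 336 (W = -2*(-168) = 336)
281 + I(8 + 6, 23)*W = 281 + (4 + 23)*336 = 281 + 27*336 = 281 + 9072 = 9353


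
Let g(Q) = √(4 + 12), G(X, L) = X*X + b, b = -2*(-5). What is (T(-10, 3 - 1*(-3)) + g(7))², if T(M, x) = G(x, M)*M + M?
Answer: 217156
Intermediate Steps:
b = 10
G(X, L) = 10 + X² (G(X, L) = X*X + 10 = X² + 10 = 10 + X²)
g(Q) = 4 (g(Q) = √16 = 4)
T(M, x) = M + M*(10 + x²) (T(M, x) = (10 + x²)*M + M = M*(10 + x²) + M = M + M*(10 + x²))
(T(-10, 3 - 1*(-3)) + g(7))² = (-10*(11 + (3 - 1*(-3))²) + 4)² = (-10*(11 + (3 + 3)²) + 4)² = (-10*(11 + 6²) + 4)² = (-10*(11 + 36) + 4)² = (-10*47 + 4)² = (-470 + 4)² = (-466)² = 217156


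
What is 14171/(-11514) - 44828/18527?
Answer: -778695709/213319878 ≈ -3.6504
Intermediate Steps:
14171/(-11514) - 44828/18527 = 14171*(-1/11514) - 44828*1/18527 = -14171/11514 - 44828/18527 = -778695709/213319878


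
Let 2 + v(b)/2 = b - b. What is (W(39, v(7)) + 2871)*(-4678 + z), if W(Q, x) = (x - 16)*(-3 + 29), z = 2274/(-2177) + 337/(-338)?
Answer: -8096129975439/735826 ≈ -1.1003e+7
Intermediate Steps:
v(b) = -4 (v(b) = -4 + 2*(b - b) = -4 + 2*0 = -4 + 0 = -4)
z = -1502261/735826 (z = 2274*(-1/2177) + 337*(-1/338) = -2274/2177 - 337/338 = -1502261/735826 ≈ -2.0416)
W(Q, x) = -416 + 26*x (W(Q, x) = (-16 + x)*26 = -416 + 26*x)
(W(39, v(7)) + 2871)*(-4678 + z) = ((-416 + 26*(-4)) + 2871)*(-4678 - 1502261/735826) = ((-416 - 104) + 2871)*(-3443696289/735826) = (-520 + 2871)*(-3443696289/735826) = 2351*(-3443696289/735826) = -8096129975439/735826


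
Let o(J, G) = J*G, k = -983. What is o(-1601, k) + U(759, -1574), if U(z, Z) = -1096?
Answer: 1572687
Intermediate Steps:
o(J, G) = G*J
o(-1601, k) + U(759, -1574) = -983*(-1601) - 1096 = 1573783 - 1096 = 1572687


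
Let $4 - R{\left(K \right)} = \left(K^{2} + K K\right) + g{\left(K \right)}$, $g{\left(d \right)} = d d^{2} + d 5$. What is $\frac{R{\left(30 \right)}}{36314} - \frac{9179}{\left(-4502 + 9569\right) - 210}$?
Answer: $- \frac{236958464}{88188549} \approx -2.687$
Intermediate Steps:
$g{\left(d \right)} = d^{3} + 5 d$
$R{\left(K \right)} = 4 - 2 K^{2} - K \left(5 + K^{2}\right)$ ($R{\left(K \right)} = 4 - \left(\left(K^{2} + K K\right) + K \left(5 + K^{2}\right)\right) = 4 - \left(\left(K^{2} + K^{2}\right) + K \left(5 + K^{2}\right)\right) = 4 - \left(2 K^{2} + K \left(5 + K^{2}\right)\right) = 4 - 2 K^{2} - K \left(5 + K^{2}\right)$)
$\frac{R{\left(30 \right)}}{36314} - \frac{9179}{\left(-4502 + 9569\right) - 210} = \frac{4 - 2 \cdot 30^{2} - 30 \left(5 + 30^{2}\right)}{36314} - \frac{9179}{\left(-4502 + 9569\right) - 210} = \left(4 - 1800 - 30 \left(5 + 900\right)\right) \frac{1}{36314} - \frac{9179}{5067 - 210} = \left(4 - 1800 - 30 \cdot 905\right) \frac{1}{36314} - \frac{9179}{4857} = \left(4 - 1800 - 27150\right) \frac{1}{36314} - \frac{9179}{4857} = \left(-28946\right) \frac{1}{36314} - \frac{9179}{4857} = - \frac{14473}{18157} - \frac{9179}{4857} = - \frac{236958464}{88188549}$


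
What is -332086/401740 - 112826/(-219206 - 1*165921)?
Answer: -41284283841/77360460490 ≈ -0.53366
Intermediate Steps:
-332086/401740 - 112826/(-219206 - 1*165921) = -332086*1/401740 - 112826/(-219206 - 165921) = -166043/200870 - 112826/(-385127) = -166043/200870 - 112826*(-1/385127) = -166043/200870 + 112826/385127 = -41284283841/77360460490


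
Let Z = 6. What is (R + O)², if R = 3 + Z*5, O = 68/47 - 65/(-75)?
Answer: 619810816/497025 ≈ 1247.0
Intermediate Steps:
O = 1631/705 (O = 68*(1/47) - 65*(-1/75) = 68/47 + 13/15 = 1631/705 ≈ 2.3135)
R = 33 (R = 3 + 6*5 = 3 + 30 = 33)
(R + O)² = (33 + 1631/705)² = (24896/705)² = 619810816/497025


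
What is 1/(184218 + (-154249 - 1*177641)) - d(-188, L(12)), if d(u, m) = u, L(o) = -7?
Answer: 27762335/147672 ≈ 188.00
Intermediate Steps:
1/(184218 + (-154249 - 1*177641)) - d(-188, L(12)) = 1/(184218 + (-154249 - 1*177641)) - 1*(-188) = 1/(184218 + (-154249 - 177641)) + 188 = 1/(184218 - 331890) + 188 = 1/(-147672) + 188 = -1/147672 + 188 = 27762335/147672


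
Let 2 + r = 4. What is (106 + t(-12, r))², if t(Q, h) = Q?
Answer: 8836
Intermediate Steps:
r = 2 (r = -2 + 4 = 2)
(106 + t(-12, r))² = (106 - 12)² = 94² = 8836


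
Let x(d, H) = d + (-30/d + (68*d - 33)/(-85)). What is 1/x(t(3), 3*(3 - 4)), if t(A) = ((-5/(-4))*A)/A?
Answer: -340/7943 ≈ -0.042805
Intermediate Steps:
t(A) = 5/4 (t(A) = ((-5*(-¼))*A)/A = (5*A/4)/A = 5/4)
x(d, H) = 33/85 - 30/d + d/5 (x(d, H) = d + (-30/d + (-33 + 68*d)*(-1/85)) = d + (-30/d + (33/85 - 4*d/5)) = d + (33/85 - 30/d - 4*d/5) = 33/85 - 30/d + d/5)
1/x(t(3), 3*(3 - 4)) = 1/(33/85 - 30/5/4 + (⅕)*(5/4)) = 1/(33/85 - 30*⅘ + ¼) = 1/(33/85 - 24 + ¼) = 1/(-7943/340) = -340/7943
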